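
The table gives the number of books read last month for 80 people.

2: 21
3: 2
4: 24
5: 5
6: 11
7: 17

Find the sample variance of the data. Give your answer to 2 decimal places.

3.46

Values: 2, 3, 4, 5, 6, 7
n = 80, Σfx = 354, mean = 4.4250
Σfx² = 1840
Σf(x − x̄)² = Σfx² − (Σfx)²/n = 1840 − 354²/80 = 273.5500
Sample variance = 273.5500 / 79 = 3.4627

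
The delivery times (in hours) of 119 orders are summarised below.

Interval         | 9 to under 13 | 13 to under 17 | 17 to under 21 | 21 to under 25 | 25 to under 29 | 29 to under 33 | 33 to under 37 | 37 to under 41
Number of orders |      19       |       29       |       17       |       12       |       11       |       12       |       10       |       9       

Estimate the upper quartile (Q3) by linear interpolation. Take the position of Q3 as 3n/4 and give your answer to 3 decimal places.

29.417

Cumulative frequencies: 19, 48, 65, 77, 88, 100, 110, 119
n = 119; position = 3n/4 = 89.25.
This falls in the class 29 to under 33: L = 29, F = 88, f = 12, h = 4.
Upper quartile ≈ 29 + ((89.25 − 88) / 12) × 4 = 29.4167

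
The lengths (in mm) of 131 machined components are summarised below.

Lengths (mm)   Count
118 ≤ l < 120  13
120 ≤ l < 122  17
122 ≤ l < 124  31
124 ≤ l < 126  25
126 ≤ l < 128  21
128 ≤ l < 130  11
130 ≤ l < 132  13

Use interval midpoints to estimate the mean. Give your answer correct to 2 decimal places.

124.66

Midpoints: 119, 121, 123, 125, 127, 129, 131
Σfm = 13×119 + 17×121 + 31×123 + 25×125 + 21×127 + 11×129 + 13×131 = 16331
n = Σf = 131
Mean = 16331 / 131 = 124.6641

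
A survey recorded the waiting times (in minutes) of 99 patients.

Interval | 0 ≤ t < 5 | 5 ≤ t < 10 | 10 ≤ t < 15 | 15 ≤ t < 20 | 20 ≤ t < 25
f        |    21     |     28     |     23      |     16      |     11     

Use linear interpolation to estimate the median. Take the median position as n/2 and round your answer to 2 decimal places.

10.11

Cumulative frequencies: 21, 49, 72, 88, 99
n = 99; position = n/2 = 49.5.
This falls in the class 10 ≤ t < 15: L = 10, F = 49, f = 23, h = 5.
Median ≈ 10 + ((49.5 − 49) / 23) × 5 = 10.1087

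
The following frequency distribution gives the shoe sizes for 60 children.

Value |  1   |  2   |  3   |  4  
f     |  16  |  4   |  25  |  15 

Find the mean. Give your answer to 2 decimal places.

Values: 1, 2, 3, 4
Σfx = 16×1 + 4×2 + 25×3 + 15×4 = 159
n = Σf = 60
Mean = 159 / 60 = 2.6500

2.65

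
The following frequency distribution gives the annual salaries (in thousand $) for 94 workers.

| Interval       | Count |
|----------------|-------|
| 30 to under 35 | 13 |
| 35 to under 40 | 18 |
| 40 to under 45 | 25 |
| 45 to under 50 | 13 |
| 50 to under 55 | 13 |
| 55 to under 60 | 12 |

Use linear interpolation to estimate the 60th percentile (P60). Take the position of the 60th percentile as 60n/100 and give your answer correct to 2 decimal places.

Cumulative frequencies: 13, 31, 56, 69, 82, 94
n = 94; position = 60n/100 = 56.4.
This falls in the class 45 to under 50: L = 45, F = 56, f = 13, h = 5.
60th percentile ≈ 45 + ((56.4 − 56) / 13) × 5 = 45.1538

45.15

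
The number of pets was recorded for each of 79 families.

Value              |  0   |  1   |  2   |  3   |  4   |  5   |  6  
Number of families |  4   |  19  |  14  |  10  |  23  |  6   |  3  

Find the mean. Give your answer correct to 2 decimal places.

2.75

Values: 0, 1, 2, 3, 4, 5, 6
Σfx = 4×0 + 19×1 + 14×2 + 10×3 + 23×4 + 6×5 + 3×6 = 217
n = Σf = 79
Mean = 217 / 79 = 2.7468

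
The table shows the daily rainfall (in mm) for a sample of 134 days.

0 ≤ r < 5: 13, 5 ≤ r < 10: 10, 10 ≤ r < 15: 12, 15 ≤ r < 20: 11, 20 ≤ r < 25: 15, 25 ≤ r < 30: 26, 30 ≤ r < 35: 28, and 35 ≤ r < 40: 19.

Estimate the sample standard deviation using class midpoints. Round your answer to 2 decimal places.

Midpoints: 2.5, 7.5, 12.5, 17.5, 22.5, 27.5, 32.5, 37.5
n = 134, Σfm = 3125, mean = 23.3209
Σfm² = 89437.5
Σf(m − x̄)² = Σfm² − (Σfm)²/n = 89437.5 − 3125²/134 = 16559.7015
Sample variance = 16559.7015 / 133 = 124.5090
Standard deviation = √124.5090 = 11.1584

11.16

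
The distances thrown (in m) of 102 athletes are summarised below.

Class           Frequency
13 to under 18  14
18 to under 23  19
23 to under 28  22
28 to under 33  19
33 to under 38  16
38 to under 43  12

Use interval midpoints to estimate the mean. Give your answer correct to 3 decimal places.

27.461

Midpoints: 15.5, 20.5, 25.5, 30.5, 35.5, 40.5
Σfm = 14×15.5 + 19×20.5 + 22×25.5 + 19×30.5 + 16×35.5 + 12×40.5 = 2801
n = Σf = 102
Mean = 2801 / 102 = 27.4608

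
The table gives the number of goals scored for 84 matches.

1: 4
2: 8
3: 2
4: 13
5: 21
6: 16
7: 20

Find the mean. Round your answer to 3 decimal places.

Values: 1, 2, 3, 4, 5, 6, 7
Σfx = 4×1 + 8×2 + 2×3 + 13×4 + 21×5 + 16×6 + 20×7 = 419
n = Σf = 84
Mean = 419 / 84 = 4.9881

4.988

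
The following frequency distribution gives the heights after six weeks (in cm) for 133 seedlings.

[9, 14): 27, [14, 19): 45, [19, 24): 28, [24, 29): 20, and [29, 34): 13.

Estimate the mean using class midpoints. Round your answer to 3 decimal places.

Midpoints: 11.5, 16.5, 21.5, 26.5, 31.5
Σfm = 27×11.5 + 45×16.5 + 28×21.5 + 20×26.5 + 13×31.5 = 2594.5
n = Σf = 133
Mean = 2594.5 / 133 = 19.5075

19.508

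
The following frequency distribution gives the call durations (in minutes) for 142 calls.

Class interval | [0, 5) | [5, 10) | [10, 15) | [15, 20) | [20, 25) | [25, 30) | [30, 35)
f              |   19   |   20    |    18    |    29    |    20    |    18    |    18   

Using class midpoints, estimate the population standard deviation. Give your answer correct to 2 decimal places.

Midpoints: 2.5, 7.5, 12.5, 17.5, 22.5, 27.5, 32.5
n = 142, Σfm = 2460, mean = 17.3239
Σfm² = 55687.5
Σf(m − x̄)² = Σfm² − (Σfm)²/n = 55687.5 − 2460²/142 = 13070.5986
Population variance = 13070.5986 / 142 = 92.0465
Standard deviation = √92.0465 = 9.5941

9.59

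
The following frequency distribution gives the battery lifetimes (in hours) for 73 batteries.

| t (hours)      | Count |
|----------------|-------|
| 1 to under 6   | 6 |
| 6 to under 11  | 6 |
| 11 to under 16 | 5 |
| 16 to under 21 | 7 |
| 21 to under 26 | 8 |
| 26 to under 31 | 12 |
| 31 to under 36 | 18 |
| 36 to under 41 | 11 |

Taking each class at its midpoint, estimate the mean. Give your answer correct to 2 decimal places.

Midpoints: 3.5, 8.5, 13.5, 18.5, 23.5, 28.5, 33.5, 38.5
Σfm = 6×3.5 + 6×8.5 + 5×13.5 + 7×18.5 + 8×23.5 + 12×28.5 + 18×33.5 + 11×38.5 = 1825.5
n = Σf = 73
Mean = 1825.5 / 73 = 25.0068

25.01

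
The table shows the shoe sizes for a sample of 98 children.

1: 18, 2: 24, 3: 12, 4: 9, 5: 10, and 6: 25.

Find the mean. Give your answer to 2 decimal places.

3.45

Values: 1, 2, 3, 4, 5, 6
Σfx = 18×1 + 24×2 + 12×3 + 9×4 + 10×5 + 25×6 = 338
n = Σf = 98
Mean = 338 / 98 = 3.4490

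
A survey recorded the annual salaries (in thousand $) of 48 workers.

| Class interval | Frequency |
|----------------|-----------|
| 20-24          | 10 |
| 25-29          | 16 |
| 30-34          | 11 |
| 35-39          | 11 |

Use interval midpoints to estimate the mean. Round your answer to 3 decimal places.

Midpoints: 22, 27, 32, 37
Σfm = 10×22 + 16×27 + 11×32 + 11×37 = 1411
n = Σf = 48
Mean = 1411 / 48 = 29.3958

29.396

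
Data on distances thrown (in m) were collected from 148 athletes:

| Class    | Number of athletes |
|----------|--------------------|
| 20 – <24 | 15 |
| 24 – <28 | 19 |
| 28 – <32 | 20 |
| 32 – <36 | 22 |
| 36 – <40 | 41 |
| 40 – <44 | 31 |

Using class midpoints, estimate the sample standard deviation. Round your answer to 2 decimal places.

Midpoints: 22, 26, 30, 34, 38, 42
n = 148, Σfm = 5032, mean = 34.0000
Σfm² = 177424
Σf(m − x̄)² = Σfm² − (Σfm)²/n = 177424 − 5032²/148 = 6336.0000
Sample variance = 6336.0000 / 147 = 43.1020
Standard deviation = √43.1020 = 6.5652

6.57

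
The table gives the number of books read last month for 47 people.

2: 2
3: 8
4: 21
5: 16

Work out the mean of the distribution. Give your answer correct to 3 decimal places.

4.085

Values: 2, 3, 4, 5
Σfx = 2×2 + 8×3 + 21×4 + 16×5 = 192
n = Σf = 47
Mean = 192 / 47 = 4.0851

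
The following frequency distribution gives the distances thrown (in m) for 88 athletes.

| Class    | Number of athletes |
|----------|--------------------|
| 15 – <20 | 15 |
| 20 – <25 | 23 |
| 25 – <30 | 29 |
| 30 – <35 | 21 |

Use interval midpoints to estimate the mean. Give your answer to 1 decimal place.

Midpoints: 17.5, 22.5, 27.5, 32.5
Σfm = 15×17.5 + 23×22.5 + 29×27.5 + 21×32.5 = 2260
n = Σf = 88
Mean = 2260 / 88 = 25.6818

25.7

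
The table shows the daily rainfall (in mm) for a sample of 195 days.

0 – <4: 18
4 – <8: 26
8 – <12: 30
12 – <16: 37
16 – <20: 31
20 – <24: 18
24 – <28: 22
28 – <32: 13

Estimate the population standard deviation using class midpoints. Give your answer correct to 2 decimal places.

Midpoints: 2, 6, 10, 14, 18, 22, 26, 30
n = 195, Σfm = 2926, mean = 15.0051
Σfm² = 56588
Σf(m − x̄)² = Σfm² − (Σfm)²/n = 56588 − 2926²/195 = 12682.9949
Population variance = 12682.9949 / 195 = 65.0410
Standard deviation = √65.0410 = 8.0648

8.06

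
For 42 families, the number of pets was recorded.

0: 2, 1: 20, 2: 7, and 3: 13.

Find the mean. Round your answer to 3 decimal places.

Values: 0, 1, 2, 3
Σfx = 2×0 + 20×1 + 7×2 + 13×3 = 73
n = Σf = 42
Mean = 73 / 42 = 1.7381

1.738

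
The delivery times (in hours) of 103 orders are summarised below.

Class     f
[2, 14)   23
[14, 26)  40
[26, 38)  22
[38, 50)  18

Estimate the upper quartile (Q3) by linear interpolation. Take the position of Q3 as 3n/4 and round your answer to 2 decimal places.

33.77

Cumulative frequencies: 23, 63, 85, 103
n = 103; position = 3n/4 = 77.25.
This falls in the class [26, 38): L = 26, F = 63, f = 22, h = 12.
Upper quartile ≈ 26 + ((77.25 − 63) / 22) × 12 = 33.7727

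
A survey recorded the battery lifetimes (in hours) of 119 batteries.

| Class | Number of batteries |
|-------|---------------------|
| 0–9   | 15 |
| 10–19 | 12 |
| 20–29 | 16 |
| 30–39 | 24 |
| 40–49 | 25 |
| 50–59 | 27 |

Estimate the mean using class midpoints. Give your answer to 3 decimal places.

Midpoints: 4.5, 14.5, 24.5, 34.5, 44.5, 54.5
Σfm = 15×4.5 + 12×14.5 + 16×24.5 + 24×34.5 + 25×44.5 + 27×54.5 = 4045.5
n = Σf = 119
Mean = 4045.5 / 119 = 33.9958

33.996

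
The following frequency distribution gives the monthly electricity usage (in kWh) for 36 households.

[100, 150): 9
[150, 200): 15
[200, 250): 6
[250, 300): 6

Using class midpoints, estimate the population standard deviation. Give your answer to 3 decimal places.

50.518

Midpoints: 125, 175, 225, 275
n = 36, Σfm = 6750, mean = 187.5000
Σfm² = 1357500
Σf(m − x̄)² = Σfm² − (Σfm)²/n = 1357500 − 6750²/36 = 91875.0000
Population variance = 91875.0000 / 36 = 2552.0833
Standard deviation = √2552.0833 = 50.5181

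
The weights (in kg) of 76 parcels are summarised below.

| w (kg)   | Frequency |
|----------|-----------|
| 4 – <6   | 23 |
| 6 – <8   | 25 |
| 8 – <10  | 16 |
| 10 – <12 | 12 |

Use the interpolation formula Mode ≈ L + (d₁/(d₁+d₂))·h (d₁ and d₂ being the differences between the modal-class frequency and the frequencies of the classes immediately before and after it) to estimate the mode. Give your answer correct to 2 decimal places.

6.36

Modal class: 6 – <8 (highest frequency 25).
d₁ = 25 − 23 = 2, d₂ = 25 − 16 = 9
Mode ≈ 6 + (2/(2+9)) × 2 = 6 + 0.3636 = 6.3636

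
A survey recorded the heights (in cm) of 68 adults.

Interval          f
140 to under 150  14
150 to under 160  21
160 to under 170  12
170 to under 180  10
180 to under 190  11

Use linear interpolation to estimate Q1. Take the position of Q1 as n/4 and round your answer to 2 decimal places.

151.43

Cumulative frequencies: 14, 35, 47, 57, 68
n = 68; position = n/4 = 17.
This falls in the class 150 to under 160: L = 150, F = 14, f = 21, h = 10.
Lower quartile ≈ 150 + ((17 − 14) / 21) × 10 = 151.4286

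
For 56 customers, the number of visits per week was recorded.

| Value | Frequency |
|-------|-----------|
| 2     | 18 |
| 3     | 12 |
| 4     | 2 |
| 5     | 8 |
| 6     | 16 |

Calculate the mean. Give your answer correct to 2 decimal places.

3.86

Values: 2, 3, 4, 5, 6
Σfx = 18×2 + 12×3 + 2×4 + 8×5 + 16×6 = 216
n = Σf = 56
Mean = 216 / 56 = 3.8571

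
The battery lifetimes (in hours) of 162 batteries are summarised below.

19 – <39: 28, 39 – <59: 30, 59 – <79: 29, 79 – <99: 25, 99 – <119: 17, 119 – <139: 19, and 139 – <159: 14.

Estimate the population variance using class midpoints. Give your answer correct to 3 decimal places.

1442.829

Midpoints: 29, 49, 69, 89, 109, 129, 149
n = 162, Σfm = 12898, mean = 79.6173
Σfm² = 1260642
Σf(m − x̄)² = Σfm² − (Σfm)²/n = 1260642 − 12898²/162 = 233738.2716
Population variance = 233738.2716 / 162 = 1442.8288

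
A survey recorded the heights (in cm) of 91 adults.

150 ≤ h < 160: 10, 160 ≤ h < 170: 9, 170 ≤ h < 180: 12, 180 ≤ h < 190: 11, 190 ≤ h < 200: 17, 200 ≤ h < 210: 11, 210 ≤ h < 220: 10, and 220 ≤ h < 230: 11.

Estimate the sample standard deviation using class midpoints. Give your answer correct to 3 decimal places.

Midpoints: 155, 165, 175, 185, 195, 205, 215, 225
n = 91, Σfm = 17365, mean = 190.8242
Σfm² = 3357075
Σf(m − x̄)² = Σfm² − (Σfm)²/n = 3357075 − 17365²/91 = 43413.1868
Sample variance = 43413.1868 / 90 = 482.3687
Standard deviation = √482.3687 = 21.9629

21.963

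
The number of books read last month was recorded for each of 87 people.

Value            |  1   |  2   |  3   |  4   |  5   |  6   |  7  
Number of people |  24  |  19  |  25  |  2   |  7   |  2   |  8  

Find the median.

3

Cumulative frequencies: 24, 43, 68, 70, 77, 79, 87
n = 87, so the median is the value in position (n+1)/2 = 44.
Position 44 falls at value 3.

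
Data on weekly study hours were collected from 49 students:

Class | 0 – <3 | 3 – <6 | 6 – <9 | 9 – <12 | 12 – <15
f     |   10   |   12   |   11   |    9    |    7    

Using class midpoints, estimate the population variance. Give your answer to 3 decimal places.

16.043

Midpoints: 1.5, 4.5, 7.5, 10.5, 13.5
n = 49, Σfm = 340.5, mean = 6.9490
Σfm² = 3152.25
Σf(m − x̄)² = Σfm² − (Σfm)²/n = 3152.25 − 340.5²/49 = 786.1224
Population variance = 786.1224 / 49 = 16.0433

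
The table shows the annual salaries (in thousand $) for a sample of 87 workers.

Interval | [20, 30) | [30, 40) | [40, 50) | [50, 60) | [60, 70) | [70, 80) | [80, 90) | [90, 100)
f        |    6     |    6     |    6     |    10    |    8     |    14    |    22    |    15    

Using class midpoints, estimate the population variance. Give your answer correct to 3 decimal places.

463.813

Midpoints: 25, 35, 45, 55, 65, 75, 85, 95
n = 87, Σfm = 6045, mean = 69.4828
Σfm² = 460375
Σf(m − x̄)² = Σfm² − (Σfm)²/n = 460375 − 6045²/87 = 40351.7241
Population variance = 40351.7241 / 87 = 463.8129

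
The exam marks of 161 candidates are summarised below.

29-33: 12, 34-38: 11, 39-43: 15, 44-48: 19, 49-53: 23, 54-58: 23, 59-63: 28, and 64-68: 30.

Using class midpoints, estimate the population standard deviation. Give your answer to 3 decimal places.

10.903

Midpoints: 31, 36, 41, 46, 51, 56, 61, 66
n = 161, Σfm = 8406, mean = 52.2112
Σfm² = 458026
Σf(m − x̄)² = Σfm² − (Σfm)²/n = 458026 − 8406²/161 = 19138.8199
Population variance = 19138.8199 / 161 = 118.8747
Standard deviation = √118.8747 = 10.9030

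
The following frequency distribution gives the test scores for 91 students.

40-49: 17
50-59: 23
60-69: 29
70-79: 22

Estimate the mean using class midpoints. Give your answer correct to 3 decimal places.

Midpoints: 44.5, 54.5, 64.5, 74.5
Σfm = 17×44.5 + 23×54.5 + 29×64.5 + 22×74.5 = 5519.5
n = Σf = 91
Mean = 5519.5 / 91 = 60.6538

60.654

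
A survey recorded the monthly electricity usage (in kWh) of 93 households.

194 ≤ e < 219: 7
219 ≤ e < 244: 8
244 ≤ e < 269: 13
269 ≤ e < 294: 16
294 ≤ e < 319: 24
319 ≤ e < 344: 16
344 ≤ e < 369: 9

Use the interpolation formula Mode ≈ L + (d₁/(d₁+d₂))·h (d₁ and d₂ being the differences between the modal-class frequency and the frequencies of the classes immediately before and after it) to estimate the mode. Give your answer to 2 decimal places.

306.50

Modal class: 294 ≤ e < 319 (highest frequency 24).
d₁ = 24 − 16 = 8, d₂ = 24 − 16 = 8
Mode ≈ 294 + (8/(8+8)) × 25 = 294 + 12.5000 = 306.5000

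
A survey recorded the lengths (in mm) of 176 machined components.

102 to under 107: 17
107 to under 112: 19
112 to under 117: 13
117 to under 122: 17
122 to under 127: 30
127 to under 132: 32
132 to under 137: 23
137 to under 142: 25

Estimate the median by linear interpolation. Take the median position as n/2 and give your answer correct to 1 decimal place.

Cumulative frequencies: 17, 36, 49, 66, 96, 128, 151, 176
n = 176; position = n/2 = 88.
This falls in the class 122 to under 127: L = 122, F = 66, f = 30, h = 5.
Median ≈ 122 + ((88 − 66) / 30) × 5 = 125.6667

125.7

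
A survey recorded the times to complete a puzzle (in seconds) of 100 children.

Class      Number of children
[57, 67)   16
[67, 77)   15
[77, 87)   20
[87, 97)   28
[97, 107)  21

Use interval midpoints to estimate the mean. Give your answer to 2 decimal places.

84.30

Midpoints: 62, 72, 82, 92, 102
Σfm = 16×62 + 15×72 + 20×82 + 28×92 + 21×102 = 8430
n = Σf = 100
Mean = 8430 / 100 = 84.3000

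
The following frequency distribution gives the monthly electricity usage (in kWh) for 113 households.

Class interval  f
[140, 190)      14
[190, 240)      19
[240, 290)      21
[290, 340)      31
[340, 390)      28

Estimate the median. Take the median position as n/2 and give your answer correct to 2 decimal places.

Cumulative frequencies: 14, 33, 54, 85, 113
n = 113; position = n/2 = 56.5.
This falls in the class [290, 340): L = 290, F = 54, f = 31, h = 50.
Median ≈ 290 + ((56.5 − 54) / 31) × 50 = 294.0323

294.03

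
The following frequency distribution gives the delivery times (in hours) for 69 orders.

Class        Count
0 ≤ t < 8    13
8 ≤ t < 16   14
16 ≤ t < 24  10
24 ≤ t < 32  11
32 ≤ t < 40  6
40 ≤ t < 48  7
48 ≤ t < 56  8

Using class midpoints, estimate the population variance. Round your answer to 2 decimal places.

Midpoints: 4, 12, 20, 28, 36, 44, 52
n = 69, Σfm = 1668, mean = 24.1739
Σfm² = 57808
Σf(m − x̄)² = Σfm² − (Σfm)²/n = 57808 − 1668²/69 = 17485.9130
Population variance = 17485.9130 / 69 = 253.4190

253.42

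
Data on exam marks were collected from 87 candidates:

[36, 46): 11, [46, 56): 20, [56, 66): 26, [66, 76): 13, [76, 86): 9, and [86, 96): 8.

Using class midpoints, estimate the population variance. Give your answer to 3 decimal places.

210.411

Midpoints: 41, 51, 61, 71, 81, 91
n = 87, Σfm = 5437, mean = 62.4943
Σfm² = 358087
Σf(m − x̄)² = Σfm² − (Σfm)²/n = 358087 − 5437²/87 = 18305.7471
Population variance = 18305.7471 / 87 = 210.4109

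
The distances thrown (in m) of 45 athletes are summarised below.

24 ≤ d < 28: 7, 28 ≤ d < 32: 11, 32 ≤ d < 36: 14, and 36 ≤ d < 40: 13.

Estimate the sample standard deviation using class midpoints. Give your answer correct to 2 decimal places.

Midpoints: 26, 30, 34, 38
n = 45, Σfm = 1482, mean = 32.9333
Σfm² = 49588
Σf(m − x̄)² = Σfm² − (Σfm)²/n = 49588 − 1482²/45 = 780.8000
Sample variance = 780.8000 / 44 = 17.7455
Standard deviation = √17.7455 = 4.2125

4.21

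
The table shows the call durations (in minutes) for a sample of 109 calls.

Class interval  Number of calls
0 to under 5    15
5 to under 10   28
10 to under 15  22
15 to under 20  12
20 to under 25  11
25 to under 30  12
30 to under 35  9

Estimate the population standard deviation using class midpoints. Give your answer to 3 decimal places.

9.272

Midpoints: 2.5, 7.5, 12.5, 17.5, 22.5, 27.5, 32.5
n = 109, Σfm = 1602.5, mean = 14.7018
Σfm² = 32931.25
Σf(m − x̄)² = Σfm² − (Σfm)²/n = 32931.25 − 1602.5²/109 = 9371.5596
Population variance = 9371.5596 / 109 = 85.9776
Standard deviation = √85.9776 = 9.2724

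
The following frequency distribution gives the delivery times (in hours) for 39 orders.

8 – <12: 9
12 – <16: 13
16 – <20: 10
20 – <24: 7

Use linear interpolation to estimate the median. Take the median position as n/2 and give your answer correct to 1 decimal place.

15.2

Cumulative frequencies: 9, 22, 32, 39
n = 39; position = n/2 = 19.5.
This falls in the class 12 – <16: L = 12, F = 9, f = 13, h = 4.
Median ≈ 12 + ((19.5 − 9) / 13) × 4 = 15.2308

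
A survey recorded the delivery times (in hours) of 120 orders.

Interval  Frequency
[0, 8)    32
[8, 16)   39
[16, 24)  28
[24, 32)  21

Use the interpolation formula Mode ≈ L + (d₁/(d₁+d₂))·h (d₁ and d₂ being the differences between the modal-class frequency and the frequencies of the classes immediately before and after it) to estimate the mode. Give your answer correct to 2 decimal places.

11.11

Modal class: [8, 16) (highest frequency 39).
d₁ = 39 − 32 = 7, d₂ = 39 − 28 = 11
Mode ≈ 8 + (7/(7+11)) × 8 = 8 + 3.1111 = 11.1111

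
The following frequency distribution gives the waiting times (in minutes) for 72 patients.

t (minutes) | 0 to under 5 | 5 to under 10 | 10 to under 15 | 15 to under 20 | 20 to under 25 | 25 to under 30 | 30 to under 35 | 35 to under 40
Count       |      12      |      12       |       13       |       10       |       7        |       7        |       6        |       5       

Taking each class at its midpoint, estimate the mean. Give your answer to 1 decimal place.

16.5

Midpoints: 2.5, 7.5, 12.5, 17.5, 22.5, 27.5, 32.5, 37.5
Σfm = 12×2.5 + 12×7.5 + 13×12.5 + 10×17.5 + 7×22.5 + 7×27.5 + 6×32.5 + 5×37.5 = 1190
n = Σf = 72
Mean = 1190 / 72 = 16.5278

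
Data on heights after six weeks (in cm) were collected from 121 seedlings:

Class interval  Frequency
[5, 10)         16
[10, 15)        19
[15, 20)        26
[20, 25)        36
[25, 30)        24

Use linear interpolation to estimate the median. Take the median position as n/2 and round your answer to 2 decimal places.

19.90

Cumulative frequencies: 16, 35, 61, 97, 121
n = 121; position = n/2 = 60.5.
This falls in the class [15, 20): L = 15, F = 35, f = 26, h = 5.
Median ≈ 15 + ((60.5 − 35) / 26) × 5 = 19.9038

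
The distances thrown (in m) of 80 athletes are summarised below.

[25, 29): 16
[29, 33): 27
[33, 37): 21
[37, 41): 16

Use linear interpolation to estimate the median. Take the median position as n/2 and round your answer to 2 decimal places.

32.56

Cumulative frequencies: 16, 43, 64, 80
n = 80; position = n/2 = 40.
This falls in the class [29, 33): L = 29, F = 16, f = 27, h = 4.
Median ≈ 29 + ((40 − 16) / 27) × 4 = 32.5556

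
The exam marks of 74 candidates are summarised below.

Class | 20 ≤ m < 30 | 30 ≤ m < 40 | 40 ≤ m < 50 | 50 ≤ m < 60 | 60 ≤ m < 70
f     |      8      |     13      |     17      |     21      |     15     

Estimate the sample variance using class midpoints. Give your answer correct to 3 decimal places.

163.643

Midpoints: 25, 35, 45, 55, 65
n = 74, Σfm = 3550, mean = 47.9730
Σfm² = 182250
Σf(m − x̄)² = Σfm² − (Σfm)²/n = 182250 − 3550²/74 = 11945.9459
Sample variance = 11945.9459 / 73 = 163.6431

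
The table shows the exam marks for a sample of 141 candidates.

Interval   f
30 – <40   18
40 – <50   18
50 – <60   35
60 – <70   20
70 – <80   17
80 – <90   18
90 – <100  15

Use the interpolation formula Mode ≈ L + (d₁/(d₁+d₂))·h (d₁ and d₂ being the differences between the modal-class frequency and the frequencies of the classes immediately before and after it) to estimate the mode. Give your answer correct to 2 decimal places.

55.31

Modal class: 50 – <60 (highest frequency 35).
d₁ = 35 − 18 = 17, d₂ = 35 − 20 = 15
Mode ≈ 50 + (17/(17+15)) × 10 = 50 + 5.3125 = 55.3125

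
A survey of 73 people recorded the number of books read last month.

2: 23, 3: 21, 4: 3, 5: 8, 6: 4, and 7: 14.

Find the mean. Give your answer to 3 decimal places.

3.877

Values: 2, 3, 4, 5, 6, 7
Σfx = 23×2 + 21×3 + 3×4 + 8×5 + 4×6 + 14×7 = 283
n = Σf = 73
Mean = 283 / 73 = 3.8767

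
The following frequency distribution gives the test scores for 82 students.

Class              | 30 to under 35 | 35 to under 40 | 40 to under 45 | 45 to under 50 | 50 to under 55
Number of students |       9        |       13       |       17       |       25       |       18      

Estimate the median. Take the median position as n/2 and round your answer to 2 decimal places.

45.40

Cumulative frequencies: 9, 22, 39, 64, 82
n = 82; position = n/2 = 41.
This falls in the class 45 to under 50: L = 45, F = 39, f = 25, h = 5.
Median ≈ 45 + ((41 − 39) / 25) × 5 = 45.4000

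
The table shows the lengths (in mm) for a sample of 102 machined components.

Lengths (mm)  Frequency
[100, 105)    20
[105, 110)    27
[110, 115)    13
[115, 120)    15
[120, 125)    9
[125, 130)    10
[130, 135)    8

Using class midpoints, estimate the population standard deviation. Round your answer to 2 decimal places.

Midpoints: 102.5, 107.5, 112.5, 117.5, 122.5, 127.5, 132.5
n = 102, Σfm = 11615, mean = 113.8725
Σfm² = 1331837.5
Σf(m − x̄)² = Σfm² − (Σfm)²/n = 1331837.5 − 11615²/102 = 9207.8431
Population variance = 9207.8431 / 102 = 90.2730
Standard deviation = √90.2730 = 9.5012

9.50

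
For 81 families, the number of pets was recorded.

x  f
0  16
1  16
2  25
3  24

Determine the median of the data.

Cumulative frequencies: 16, 32, 57, 81
n = 81, so the median is the value in position (n+1)/2 = 41.
Position 41 falls at value 2.

2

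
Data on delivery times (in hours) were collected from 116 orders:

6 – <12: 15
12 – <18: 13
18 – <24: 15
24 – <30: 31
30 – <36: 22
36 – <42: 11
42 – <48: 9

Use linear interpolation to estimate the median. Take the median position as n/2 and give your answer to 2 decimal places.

Cumulative frequencies: 15, 28, 43, 74, 96, 107, 116
n = 116; position = n/2 = 58.
This falls in the class 24 – <30: L = 24, F = 43, f = 31, h = 6.
Median ≈ 24 + ((58 − 43) / 31) × 6 = 26.9032

26.90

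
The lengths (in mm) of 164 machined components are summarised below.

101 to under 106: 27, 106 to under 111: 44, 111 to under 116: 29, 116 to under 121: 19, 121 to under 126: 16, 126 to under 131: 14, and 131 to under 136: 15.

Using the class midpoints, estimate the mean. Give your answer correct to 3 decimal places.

115.177

Midpoints: 103.5, 108.5, 113.5, 118.5, 123.5, 128.5, 133.5
Σfm = 27×103.5 + 44×108.5 + 29×113.5 + 19×118.5 + 16×123.5 + 14×128.5 + 15×133.5 = 18889
n = Σf = 164
Mean = 18889 / 164 = 115.1768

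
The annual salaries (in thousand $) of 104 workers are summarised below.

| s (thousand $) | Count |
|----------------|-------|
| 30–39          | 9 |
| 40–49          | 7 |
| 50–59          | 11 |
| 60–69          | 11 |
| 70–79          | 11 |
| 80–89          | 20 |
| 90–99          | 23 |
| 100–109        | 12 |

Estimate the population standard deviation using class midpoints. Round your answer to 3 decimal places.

21.497

Midpoints: 34.5, 44.5, 54.5, 64.5, 74.5, 84.5, 94.5, 104.5
n = 104, Σfm = 7868, mean = 75.6538
Σfm² = 643306
Σf(m − x̄)² = Σfm² − (Σfm)²/n = 643306 − 7868²/104 = 48061.5385
Population variance = 48061.5385 / 104 = 462.1302
Standard deviation = √462.1302 = 21.4972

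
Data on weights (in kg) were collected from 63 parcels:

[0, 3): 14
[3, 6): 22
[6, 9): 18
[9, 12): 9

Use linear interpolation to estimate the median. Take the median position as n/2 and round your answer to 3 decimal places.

Cumulative frequencies: 14, 36, 54, 63
n = 63; position = n/2 = 31.5.
This falls in the class [3, 6): L = 3, F = 14, f = 22, h = 3.
Median ≈ 3 + ((31.5 − 14) / 22) × 3 = 5.3864

5.386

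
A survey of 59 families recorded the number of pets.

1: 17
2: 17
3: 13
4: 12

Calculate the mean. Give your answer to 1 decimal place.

2.3

Values: 1, 2, 3, 4
Σfx = 17×1 + 17×2 + 13×3 + 12×4 = 138
n = Σf = 59
Mean = 138 / 59 = 2.3390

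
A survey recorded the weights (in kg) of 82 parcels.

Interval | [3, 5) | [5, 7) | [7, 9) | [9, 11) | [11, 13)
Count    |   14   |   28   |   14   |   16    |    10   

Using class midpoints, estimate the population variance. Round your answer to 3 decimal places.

Midpoints: 4, 6, 8, 10, 12
n = 82, Σfm = 616, mean = 7.5122
Σfm² = 5168
Σf(m − x̄)² = Σfm² − (Σfm)²/n = 5168 − 616²/82 = 540.4878
Population variance = 540.4878 / 82 = 6.5913

6.591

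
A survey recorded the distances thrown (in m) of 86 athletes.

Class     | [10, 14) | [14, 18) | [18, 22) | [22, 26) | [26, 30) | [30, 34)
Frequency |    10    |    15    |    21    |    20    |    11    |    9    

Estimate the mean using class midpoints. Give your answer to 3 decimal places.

21.581

Midpoints: 12, 16, 20, 24, 28, 32
Σfm = 10×12 + 15×16 + 21×20 + 20×24 + 11×28 + 9×32 = 1856
n = Σf = 86
Mean = 1856 / 86 = 21.5814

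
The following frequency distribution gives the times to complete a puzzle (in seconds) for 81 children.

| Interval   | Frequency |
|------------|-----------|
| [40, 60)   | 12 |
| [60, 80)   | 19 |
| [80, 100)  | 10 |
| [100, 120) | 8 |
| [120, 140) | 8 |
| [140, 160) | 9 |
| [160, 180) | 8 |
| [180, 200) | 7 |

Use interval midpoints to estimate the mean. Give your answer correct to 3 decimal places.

108.519

Midpoints: 50, 70, 90, 110, 130, 150, 170, 190
Σfm = 12×50 + 19×70 + 10×90 + 8×110 + 8×130 + 9×150 + 8×170 + 7×190 = 8790
n = Σf = 81
Mean = 8790 / 81 = 108.5185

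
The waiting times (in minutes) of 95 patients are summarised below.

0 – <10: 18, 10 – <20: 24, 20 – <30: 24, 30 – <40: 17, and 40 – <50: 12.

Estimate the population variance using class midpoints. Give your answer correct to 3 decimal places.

165.474

Midpoints: 5, 15, 25, 35, 45
n = 95, Σfm = 2185, mean = 23.0000
Σfm² = 65975
Σf(m − x̄)² = Σfm² − (Σfm)²/n = 65975 − 2185²/95 = 15720.0000
Population variance = 15720.0000 / 95 = 165.4737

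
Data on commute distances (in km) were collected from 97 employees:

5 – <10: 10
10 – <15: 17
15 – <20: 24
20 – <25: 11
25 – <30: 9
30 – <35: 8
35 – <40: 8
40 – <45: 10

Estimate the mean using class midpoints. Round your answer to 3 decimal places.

22.552

Midpoints: 7.5, 12.5, 17.5, 22.5, 27.5, 32.5, 37.5, 42.5
Σfm = 10×7.5 + 17×12.5 + 24×17.5 + 11×22.5 + 9×27.5 + 8×32.5 + 8×37.5 + 10×42.5 = 2187.5
n = Σf = 97
Mean = 2187.5 / 97 = 22.5515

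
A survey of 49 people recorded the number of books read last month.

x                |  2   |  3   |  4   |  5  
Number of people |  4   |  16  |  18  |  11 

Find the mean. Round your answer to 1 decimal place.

3.7

Values: 2, 3, 4, 5
Σfx = 4×2 + 16×3 + 18×4 + 11×5 = 183
n = Σf = 49
Mean = 183 / 49 = 3.7347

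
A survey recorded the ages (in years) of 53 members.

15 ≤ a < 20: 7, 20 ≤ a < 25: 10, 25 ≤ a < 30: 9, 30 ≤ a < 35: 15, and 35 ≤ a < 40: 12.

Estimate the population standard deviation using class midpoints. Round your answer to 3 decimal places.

Midpoints: 17.5, 22.5, 27.5, 32.5, 37.5
n = 53, Σfm = 1532.5, mean = 28.9151
Σfm² = 46731.25
Σf(m − x̄)² = Σfm² − (Σfm)²/n = 46731.25 − 1532.5²/53 = 2418.8679
Population variance = 2418.8679 / 53 = 45.6390
Standard deviation = √45.6390 = 6.7557

6.756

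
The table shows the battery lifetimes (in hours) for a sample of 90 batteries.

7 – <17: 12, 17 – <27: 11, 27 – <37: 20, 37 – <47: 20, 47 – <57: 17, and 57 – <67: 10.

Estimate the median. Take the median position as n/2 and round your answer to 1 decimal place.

38.0

Cumulative frequencies: 12, 23, 43, 63, 80, 90
n = 90; position = n/2 = 45.
This falls in the class 37 – <47: L = 37, F = 43, f = 20, h = 10.
Median ≈ 37 + ((45 − 43) / 20) × 10 = 38.0000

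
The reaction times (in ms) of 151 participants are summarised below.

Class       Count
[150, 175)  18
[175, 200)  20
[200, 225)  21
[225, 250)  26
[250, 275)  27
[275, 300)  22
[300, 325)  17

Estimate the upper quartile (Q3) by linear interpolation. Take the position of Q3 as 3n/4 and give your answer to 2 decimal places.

Cumulative frequencies: 18, 38, 59, 85, 112, 134, 151
n = 151; position = 3n/4 = 113.25.
This falls in the class [275, 300): L = 275, F = 112, f = 22, h = 25.
Upper quartile ≈ 275 + ((113.25 − 112) / 22) × 25 = 276.4205

276.42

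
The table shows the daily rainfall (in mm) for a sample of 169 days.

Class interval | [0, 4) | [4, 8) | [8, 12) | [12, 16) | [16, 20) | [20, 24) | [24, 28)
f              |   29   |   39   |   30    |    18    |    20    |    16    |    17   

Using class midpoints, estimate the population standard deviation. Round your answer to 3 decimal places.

Midpoints: 2, 6, 10, 14, 18, 22, 26
n = 169, Σfm = 1998, mean = 11.8225
Σfm² = 33764
Σf(m − x̄)² = Σfm² − (Σfm)²/n = 33764 − 1998²/169 = 10142.6746
Population variance = 10142.6746 / 169 = 60.0158
Standard deviation = √60.0158 = 7.7470

7.747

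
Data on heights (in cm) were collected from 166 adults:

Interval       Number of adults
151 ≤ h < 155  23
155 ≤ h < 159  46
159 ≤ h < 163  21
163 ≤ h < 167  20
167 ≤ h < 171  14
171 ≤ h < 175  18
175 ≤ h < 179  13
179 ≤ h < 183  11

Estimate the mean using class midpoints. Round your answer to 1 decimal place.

163.8

Midpoints: 153, 157, 161, 165, 169, 173, 177, 181
Σfm = 23×153 + 46×157 + 21×161 + 20×165 + 14×169 + 18×173 + 13×177 + 11×181 = 27194
n = Σf = 166
Mean = 27194 / 166 = 163.8193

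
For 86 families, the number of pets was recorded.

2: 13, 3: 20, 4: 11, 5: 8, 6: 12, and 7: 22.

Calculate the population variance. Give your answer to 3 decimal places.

3.425

Values: 2, 3, 4, 5, 6, 7
n = 86, Σfx = 396, mean = 4.6047
Σfx² = 2118
Σf(x − x̄)² = Σfx² − (Σfx)²/n = 2118 − 396²/86 = 294.5581
Population variance = 294.5581 / 86 = 3.4251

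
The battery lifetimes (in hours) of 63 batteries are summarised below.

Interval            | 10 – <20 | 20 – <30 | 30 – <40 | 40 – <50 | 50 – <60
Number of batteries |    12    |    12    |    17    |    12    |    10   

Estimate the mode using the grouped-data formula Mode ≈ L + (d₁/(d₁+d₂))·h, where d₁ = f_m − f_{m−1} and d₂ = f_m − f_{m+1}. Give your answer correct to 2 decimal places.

Modal class: 30 – <40 (highest frequency 17).
d₁ = 17 − 12 = 5, d₂ = 17 − 12 = 5
Mode ≈ 30 + (5/(5+5)) × 10 = 30 + 5.0000 = 35.0000

35.00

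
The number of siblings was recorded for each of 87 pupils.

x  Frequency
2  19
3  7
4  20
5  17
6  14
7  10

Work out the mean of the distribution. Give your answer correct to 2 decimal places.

4.34

Values: 2, 3, 4, 5, 6, 7
Σfx = 19×2 + 7×3 + 20×4 + 17×5 + 14×6 + 10×7 = 378
n = Σf = 87
Mean = 378 / 87 = 4.3448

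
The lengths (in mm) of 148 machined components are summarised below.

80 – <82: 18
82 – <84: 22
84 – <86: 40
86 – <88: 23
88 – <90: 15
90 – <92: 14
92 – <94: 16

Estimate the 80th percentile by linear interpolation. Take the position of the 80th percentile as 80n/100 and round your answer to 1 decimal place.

Cumulative frequencies: 18, 40, 80, 103, 118, 132, 148
n = 148; position = 80n/100 = 118.4.
This falls in the class 90 – <92: L = 90, F = 118, f = 14, h = 2.
80th percentile ≈ 90 + ((118.4 − 118) / 14) × 2 = 90.0571

90.1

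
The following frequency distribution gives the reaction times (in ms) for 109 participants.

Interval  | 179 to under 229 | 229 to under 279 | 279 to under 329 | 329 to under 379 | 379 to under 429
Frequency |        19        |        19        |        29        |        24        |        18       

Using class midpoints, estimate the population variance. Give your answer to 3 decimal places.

Midpoints: 204, 254, 304, 354, 404
n = 109, Σfm = 33286, mean = 305.3761
Σfm² = 10642044
Σf(m − x̄)² = Σfm² − (Σfm)²/n = 10642044 − 33286²/109 = 477293.5780
Population variance = 477293.5780 / 109 = 4378.8402

4378.840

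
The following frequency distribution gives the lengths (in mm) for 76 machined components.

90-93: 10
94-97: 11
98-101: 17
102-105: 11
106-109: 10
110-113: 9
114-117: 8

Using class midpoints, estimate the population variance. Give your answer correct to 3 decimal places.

55.831

Midpoints: 91.5, 95.5, 99.5, 103.5, 107.5, 111.5, 115.5
n = 76, Σfm = 7798, mean = 102.6053
Σfm² = 804359
Σf(m − x̄)² = Σfm² − (Σfm)²/n = 804359 − 7798²/76 = 4243.1579
Population variance = 4243.1579 / 76 = 55.8310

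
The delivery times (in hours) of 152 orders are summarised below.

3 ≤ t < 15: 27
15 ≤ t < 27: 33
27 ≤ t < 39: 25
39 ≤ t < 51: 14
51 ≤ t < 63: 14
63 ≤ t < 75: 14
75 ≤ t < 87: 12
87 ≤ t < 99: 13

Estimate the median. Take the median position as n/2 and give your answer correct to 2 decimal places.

34.68

Cumulative frequencies: 27, 60, 85, 99, 113, 127, 139, 152
n = 152; position = n/2 = 76.
This falls in the class 27 ≤ t < 39: L = 27, F = 60, f = 25, h = 12.
Median ≈ 27 + ((76 − 60) / 25) × 12 = 34.6800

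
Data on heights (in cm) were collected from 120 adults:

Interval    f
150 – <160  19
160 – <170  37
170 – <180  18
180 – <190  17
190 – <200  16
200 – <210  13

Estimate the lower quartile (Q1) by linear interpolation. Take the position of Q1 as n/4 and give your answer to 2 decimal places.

Cumulative frequencies: 19, 56, 74, 91, 107, 120
n = 120; position = n/4 = 30.
This falls in the class 160 – <170: L = 160, F = 19, f = 37, h = 10.
Lower quartile ≈ 160 + ((30 − 19) / 37) × 10 = 162.9730

162.97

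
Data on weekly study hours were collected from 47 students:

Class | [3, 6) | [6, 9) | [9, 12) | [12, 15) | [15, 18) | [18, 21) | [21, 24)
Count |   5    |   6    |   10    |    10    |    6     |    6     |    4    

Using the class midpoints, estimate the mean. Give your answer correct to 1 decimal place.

Midpoints: 4.5, 7.5, 10.5, 13.5, 16.5, 19.5, 22.5
Σfm = 5×4.5 + 6×7.5 + 10×10.5 + 10×13.5 + 6×16.5 + 6×19.5 + 4×22.5 = 613.5
n = Σf = 47
Mean = 613.5 / 47 = 13.0532

13.1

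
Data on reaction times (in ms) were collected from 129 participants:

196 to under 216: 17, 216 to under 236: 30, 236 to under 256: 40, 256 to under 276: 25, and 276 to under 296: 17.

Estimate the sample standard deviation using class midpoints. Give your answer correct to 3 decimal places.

24.419

Midpoints: 206, 226, 246, 266, 286
n = 129, Σfm = 31634, mean = 245.2248
Σfm² = 7833764
Σf(m − x̄)² = Σfm² − (Σfm)²/n = 7833764 − 31634²/129 = 76322.4806
Sample variance = 76322.4806 / 128 = 596.2694
Standard deviation = √596.2694 = 24.4186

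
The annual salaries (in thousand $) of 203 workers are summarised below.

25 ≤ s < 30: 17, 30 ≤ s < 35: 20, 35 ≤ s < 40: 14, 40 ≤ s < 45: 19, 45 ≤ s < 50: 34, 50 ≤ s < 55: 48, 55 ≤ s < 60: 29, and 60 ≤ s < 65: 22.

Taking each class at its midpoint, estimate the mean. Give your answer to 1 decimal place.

47.4

Midpoints: 27.5, 32.5, 37.5, 42.5, 47.5, 52.5, 57.5, 62.5
Σfm = 17×27.5 + 20×32.5 + 14×37.5 + 19×42.5 + 34×47.5 + 48×52.5 + 29×57.5 + 22×62.5 = 9627.5
n = Σf = 203
Mean = 9627.5 / 203 = 47.4261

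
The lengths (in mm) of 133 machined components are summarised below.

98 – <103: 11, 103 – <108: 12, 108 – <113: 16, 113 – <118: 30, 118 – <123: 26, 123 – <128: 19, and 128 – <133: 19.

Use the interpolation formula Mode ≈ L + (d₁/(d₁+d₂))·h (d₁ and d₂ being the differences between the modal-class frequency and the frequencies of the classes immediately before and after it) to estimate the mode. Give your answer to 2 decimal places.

116.89

Modal class: 113 – <118 (highest frequency 30).
d₁ = 30 − 16 = 14, d₂ = 30 − 26 = 4
Mode ≈ 113 + (14/(14+4)) × 5 = 113 + 3.8889 = 116.8889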